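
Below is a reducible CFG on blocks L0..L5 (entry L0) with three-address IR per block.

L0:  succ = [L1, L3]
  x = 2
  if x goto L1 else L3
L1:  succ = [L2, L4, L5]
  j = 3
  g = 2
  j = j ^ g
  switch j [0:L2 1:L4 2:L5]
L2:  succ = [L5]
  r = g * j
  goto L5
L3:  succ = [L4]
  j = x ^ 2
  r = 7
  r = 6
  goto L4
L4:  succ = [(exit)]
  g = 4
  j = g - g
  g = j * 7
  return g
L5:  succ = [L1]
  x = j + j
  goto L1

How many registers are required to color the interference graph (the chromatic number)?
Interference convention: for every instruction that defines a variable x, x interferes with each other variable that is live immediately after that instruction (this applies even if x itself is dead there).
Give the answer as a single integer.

def/use:
  L0 def {x} use ∅
  L1 def {g,j} use ∅
  L2 def {r} use {g,j}
  L3 def {j,r} use {x}
  L4 def {g,j} use ∅
  L5 def {x} use {j}

Liveness:
  L0 li=∅ lo={x}
  L1 li=∅ lo={g,j}
  L2 li={g,j} lo={j}
  L3 li={x} lo=∅
  L4 li=∅ lo=∅
  L5 li={j} lo=∅

Conflict graph:
  g — {j}
  j — {g,r}
  r — {j}
  x — ∅

Registers:
  clique {g,j} ⇒ need ≥ 2
  assign g→R1 j→R0 r→R1 x→R0 — no edge inside a register ⇒ χ ≤ 2
  χ = 2

Answer: 2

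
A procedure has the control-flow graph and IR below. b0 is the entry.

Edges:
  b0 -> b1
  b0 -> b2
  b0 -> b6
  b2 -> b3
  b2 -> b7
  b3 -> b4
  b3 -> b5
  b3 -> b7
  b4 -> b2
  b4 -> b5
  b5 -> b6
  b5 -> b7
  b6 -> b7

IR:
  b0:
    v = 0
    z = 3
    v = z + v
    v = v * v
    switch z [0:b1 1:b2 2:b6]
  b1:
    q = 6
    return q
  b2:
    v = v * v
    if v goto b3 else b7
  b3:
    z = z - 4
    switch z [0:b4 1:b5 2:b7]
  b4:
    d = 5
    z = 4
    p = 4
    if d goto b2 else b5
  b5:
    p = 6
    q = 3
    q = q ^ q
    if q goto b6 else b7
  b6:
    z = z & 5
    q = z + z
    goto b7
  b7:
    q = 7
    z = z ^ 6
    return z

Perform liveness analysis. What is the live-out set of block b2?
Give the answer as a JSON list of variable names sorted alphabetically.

Answer: ["v", "z"]

Working:
def/use:
  b0 def {v,z} use ∅
  b1 def {q} use ∅
  b2 def {v} use {v}
  b3 def {z} use {z}
  b4 def {d,p,z} use ∅
  b5 def {p,q} use ∅
  b6 def {q,z} use {z}
  b7 def {q,z} use {z}

Live sets:
  b0 li=∅ lo={v,z}
  b1 li=∅ lo=∅
  b2 li={v,z} lo={v,z}
  b3 li={v,z} lo={v,z}
  b4 li={v} lo={v,z}
  b5 li={z} lo={z}
  b6 li={z} lo={z}
  b7 li={z} lo=∅

live-out(b2) = ["v", "z"]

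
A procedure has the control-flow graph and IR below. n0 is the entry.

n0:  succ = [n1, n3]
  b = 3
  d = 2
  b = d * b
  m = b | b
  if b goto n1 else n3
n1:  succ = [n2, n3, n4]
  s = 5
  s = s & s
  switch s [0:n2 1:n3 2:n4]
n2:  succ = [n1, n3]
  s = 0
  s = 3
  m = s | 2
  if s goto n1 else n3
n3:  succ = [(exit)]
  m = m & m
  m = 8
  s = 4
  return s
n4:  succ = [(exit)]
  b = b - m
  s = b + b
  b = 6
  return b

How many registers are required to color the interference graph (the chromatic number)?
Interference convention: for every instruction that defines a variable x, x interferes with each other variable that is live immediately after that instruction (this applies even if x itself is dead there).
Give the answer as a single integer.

def/use:
  n0 def {b,d,m} use ∅
  n1 def {s} use ∅
  n2 def {m,s} use ∅
  n3 def {m,s} use {m}
  n4 def {b,s} use {b,m}

Backward fixpoint:
  n0: in=∅ out={b,m}
  n1: in={b,m} out={b,m}
  n2: in={b} out={b,m}
  n3: in={m} out=∅
  n4: in={b,m} out=∅

Interfere edges:
  b — {d,m,s}
  d — {b}
  m — {b,s}
  s — {b,m}

Registers:
  {b,m,s} pairwise interfere (3-clique) ⇒ χ ≥ 3
  3-colouring: r0={b}  r1={d,m}  r2={s}
  χ = 3

Answer: 3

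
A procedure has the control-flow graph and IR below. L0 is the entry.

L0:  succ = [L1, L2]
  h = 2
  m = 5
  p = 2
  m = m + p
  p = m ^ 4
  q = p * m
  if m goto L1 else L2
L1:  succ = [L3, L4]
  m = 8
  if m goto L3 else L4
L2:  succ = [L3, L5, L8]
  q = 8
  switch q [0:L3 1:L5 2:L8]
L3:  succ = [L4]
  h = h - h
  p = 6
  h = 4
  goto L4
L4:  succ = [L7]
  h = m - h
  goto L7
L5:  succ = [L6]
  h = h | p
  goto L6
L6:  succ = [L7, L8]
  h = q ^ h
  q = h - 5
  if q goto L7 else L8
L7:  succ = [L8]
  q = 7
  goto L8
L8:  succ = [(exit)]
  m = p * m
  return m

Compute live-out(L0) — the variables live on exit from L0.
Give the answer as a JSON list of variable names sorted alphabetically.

Per-block:
  L0: {h,m,p,q} / ∅
  L1: {m} / ∅
  L2: {q} / ∅
  L3: {h,p} / {h}
  L4: {h} / {h,m}
  L5: {h} / {h,p}
  L6: {h,q} / {h,q}
  L7: {q} / ∅
  L8: {m} / {m,p}

Backward fixpoint:
  L0: in=∅ out={h,m,p}
  L1: in={h,p} out={h,m,p}
  L2: in={h,m,p} out={h,m,p,q}
  L3: in={h,m} out={h,m,p}
  L4: in={h,m,p} out={m,p}
  L5: in={h,m,p,q} out={h,m,p,q}
  L6: in={h,m,p,q} out={m,p}
  L7: in={m,p} out={m,p}
  L8: in={m,p} out=∅

live-out(L0) = ["h", "m", "p"]

Answer: ["h", "m", "p"]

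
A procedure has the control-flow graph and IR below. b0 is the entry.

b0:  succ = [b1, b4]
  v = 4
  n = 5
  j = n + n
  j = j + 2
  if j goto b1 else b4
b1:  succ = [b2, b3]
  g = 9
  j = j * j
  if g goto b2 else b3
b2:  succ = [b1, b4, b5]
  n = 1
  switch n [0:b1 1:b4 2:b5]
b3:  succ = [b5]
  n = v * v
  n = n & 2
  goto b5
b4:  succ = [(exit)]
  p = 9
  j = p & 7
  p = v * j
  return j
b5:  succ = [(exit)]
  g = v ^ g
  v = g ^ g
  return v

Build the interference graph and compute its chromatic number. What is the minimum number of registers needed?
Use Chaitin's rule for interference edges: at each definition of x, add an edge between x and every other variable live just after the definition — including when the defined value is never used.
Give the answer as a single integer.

Answer: 4

Derivation:
Per-block:
  b0: {j,n,v} / ∅
  b1: {g,j} / {j}
  b2: {n} / ∅
  b3: {n} / {v}
  b4: {j,p} / {v}
  b5: {g,v} / {g,v}

Backward fixpoint:
  b0: in=∅ out={j,v}
  b1: in={j,v} out={g,j,v}
  b2: in={g,j,v} out={g,j,v}
  b3: in={g,v} out={g,v}
  b4: in={v} out=∅
  b5: in={g,v} out=∅

Interfere edges:
  g: {j,n,v}
  j: {g,n,p,v}
  n: {g,j,v}
  p: {j,v}
  v: {g,j,n,p}

Chromatic number:
  clique {g,j,n,v} ⇒ need ≥ 4
  assign g→r2 j→r0 n→r3 p→r2 v→r1 — no edge inside a register ⇒ χ ≤ 4
  χ = 4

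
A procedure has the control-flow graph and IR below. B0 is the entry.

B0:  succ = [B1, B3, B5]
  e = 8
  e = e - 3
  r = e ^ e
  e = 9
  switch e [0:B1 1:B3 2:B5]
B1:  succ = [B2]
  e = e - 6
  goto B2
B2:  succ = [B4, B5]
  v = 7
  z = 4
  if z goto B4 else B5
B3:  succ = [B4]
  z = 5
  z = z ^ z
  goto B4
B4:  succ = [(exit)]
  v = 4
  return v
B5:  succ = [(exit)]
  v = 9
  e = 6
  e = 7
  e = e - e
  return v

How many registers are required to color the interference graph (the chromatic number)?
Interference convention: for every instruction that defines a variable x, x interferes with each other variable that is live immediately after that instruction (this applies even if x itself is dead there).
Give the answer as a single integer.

Per-block:
  B0: def={e,r} ue=∅
  B1: def={e} ue={e}
  B2: def={v,z} ue=∅
  B3: def={z} ue=∅
  B4: def={v} ue=∅
  B5: def={e,v} ue=∅

Live sets:
  B0 li=∅ lo={e}
  B1 li={e} lo=∅
  B2 li=∅ lo=∅
  B3 li=∅ lo=∅
  B4 li=∅ lo=∅
  B5 li=∅ lo=∅

Conflict graph:
  e — {v}
  r — ∅
  v — {e}
  z — ∅

Chromatic number:
  lower bound: {e,v} mutually conflict ⇒ χ ≥ 2
  2-colouring: R0={e,r,z}  R1={v}
  χ = 2

Answer: 2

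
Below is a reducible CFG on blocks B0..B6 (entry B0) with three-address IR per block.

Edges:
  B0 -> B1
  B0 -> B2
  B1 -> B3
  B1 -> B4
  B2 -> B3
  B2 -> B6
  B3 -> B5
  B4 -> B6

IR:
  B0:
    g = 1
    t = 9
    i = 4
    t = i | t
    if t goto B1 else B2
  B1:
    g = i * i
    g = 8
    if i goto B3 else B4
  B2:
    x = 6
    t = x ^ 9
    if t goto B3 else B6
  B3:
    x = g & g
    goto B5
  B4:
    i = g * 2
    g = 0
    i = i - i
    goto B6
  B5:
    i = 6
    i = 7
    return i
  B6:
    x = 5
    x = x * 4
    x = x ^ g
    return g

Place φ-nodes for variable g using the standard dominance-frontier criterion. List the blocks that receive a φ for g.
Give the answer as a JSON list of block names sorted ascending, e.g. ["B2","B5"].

Answer: ["B3", "B6"]

Derivation:
idom tree: B1←B0 B2←B0 B3←B0 B4←B1 B5←B3 B6←B0
Join-block Dom:
  B3: preds {B1,B2}: {B0,B1} ∩ {B0,B2} = {B0}; idom=B0
  B6: preds {B2,B4}: {B0,B2} ∩ {B0,B1,B4} = {B0}; idom=B0

DF walk-up:
  join B3 pred B1: B1 stop@B0
  join B3 pred B2: B2 stop@B0
  join B6 pred B2: B2 stop@B0
  join B6 pred B4: B4→B1 stop@B0
  DF(B0)=∅
  DF(B1)={B3,B6}
  DF(B2)={B3,B6}
  DF(B3)=∅
  DF(B4)={B6}
  DF(B5)=∅
  DF(B6)=∅

φ for g: defs {B0,B1,B4}
  DF⁺ = {B3,B6}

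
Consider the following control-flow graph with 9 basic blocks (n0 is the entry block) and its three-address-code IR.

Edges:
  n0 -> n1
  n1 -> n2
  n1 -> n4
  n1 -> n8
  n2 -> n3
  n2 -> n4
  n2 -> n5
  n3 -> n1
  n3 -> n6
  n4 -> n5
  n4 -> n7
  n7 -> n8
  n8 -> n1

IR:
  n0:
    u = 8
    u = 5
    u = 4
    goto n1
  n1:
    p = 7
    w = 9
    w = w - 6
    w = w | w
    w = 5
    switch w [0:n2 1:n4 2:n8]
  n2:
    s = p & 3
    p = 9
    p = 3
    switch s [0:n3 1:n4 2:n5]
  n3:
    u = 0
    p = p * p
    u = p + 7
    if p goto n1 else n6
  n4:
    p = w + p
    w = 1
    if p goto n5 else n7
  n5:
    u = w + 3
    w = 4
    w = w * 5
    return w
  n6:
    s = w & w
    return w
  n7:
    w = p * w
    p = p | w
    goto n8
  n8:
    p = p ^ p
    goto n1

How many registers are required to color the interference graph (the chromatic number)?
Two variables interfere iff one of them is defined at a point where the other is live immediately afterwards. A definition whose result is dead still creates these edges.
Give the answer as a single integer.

Answer: 3

Derivation:
Per-block:
  n0: def={u} ue=∅
  n1: def={p,w} ue=∅
  n2: def={p,s} ue={p}
  n3: def={p,u} ue={p}
  n4: def={p,w} ue={p,w}
  n5: def={u,w} ue={w}
  n6: def={s} ue={w}
  n7: def={p,w} ue={p,w}
  n8: def={p} ue={p}

Live sets:
  live n0: ∅→∅
  live n1: ∅→{p,w}
  live n2: {p,w}→{p,w}
  live n3: {p,w}→{w}
  live n4: {p,w}→{p,w}
  live n5: {w}→∅
  live n6: {w}→∅
  live n7: {p,w}→{p}
  live n8: {p}→∅

Interfere edges:
  p↔{s,u,w}
  s↔{p,w}
  u↔{p,w}
  w↔{p,s,u}

Colouring:
  clique {p,s,w} ⇒ need ≥ 3
  3-colouring: c0={p}  c1={w}  c2={s,u}
  χ = 3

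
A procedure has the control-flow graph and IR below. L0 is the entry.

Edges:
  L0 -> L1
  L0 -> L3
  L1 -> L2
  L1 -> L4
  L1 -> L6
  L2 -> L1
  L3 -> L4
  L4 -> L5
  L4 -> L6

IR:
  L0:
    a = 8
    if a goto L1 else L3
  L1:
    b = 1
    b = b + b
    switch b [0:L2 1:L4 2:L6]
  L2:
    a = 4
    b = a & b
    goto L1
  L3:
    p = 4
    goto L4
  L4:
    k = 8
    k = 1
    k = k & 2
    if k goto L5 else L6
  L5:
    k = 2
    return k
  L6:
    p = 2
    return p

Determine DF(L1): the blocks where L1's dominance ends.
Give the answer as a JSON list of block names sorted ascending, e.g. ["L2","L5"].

Answer: ["L1", "L4", "L6"]

Analysis:
idom tree: L1←L0 L2←L1 L3←L0 L4←L0 L5←L4 L6←L0
Dom∩ at merges:
  L1: preds {L0,L2}: {L0} ∩ {L0,L1,L2} = {L0}; idom=L0
  L4: preds {L1,L3}: {L0,L1} ∩ {L0,L3} = {L0}; idom=L0
  L6: preds {L1,L4}: {L0,L1} ∩ {L0,L4} = {L0}; idom=L0

DF derivation:
  L1←L0: walk · to L0
  L1←L2: walk L2→L1 to L0
  L4←L1: walk L1 to L0
  L4←L3: walk L3 to L0
  L6←L1: walk L1 to L0
  L6←L4: walk L4 to L0
  L0 → ∅
  L1 → {L1,L4,L6}
  L2 → {L1}
  L3 → {L4}
  L4 → {L6}
  L5 → ∅
  L6 → ∅

DF(L1) = ["L1", "L4", "L6"]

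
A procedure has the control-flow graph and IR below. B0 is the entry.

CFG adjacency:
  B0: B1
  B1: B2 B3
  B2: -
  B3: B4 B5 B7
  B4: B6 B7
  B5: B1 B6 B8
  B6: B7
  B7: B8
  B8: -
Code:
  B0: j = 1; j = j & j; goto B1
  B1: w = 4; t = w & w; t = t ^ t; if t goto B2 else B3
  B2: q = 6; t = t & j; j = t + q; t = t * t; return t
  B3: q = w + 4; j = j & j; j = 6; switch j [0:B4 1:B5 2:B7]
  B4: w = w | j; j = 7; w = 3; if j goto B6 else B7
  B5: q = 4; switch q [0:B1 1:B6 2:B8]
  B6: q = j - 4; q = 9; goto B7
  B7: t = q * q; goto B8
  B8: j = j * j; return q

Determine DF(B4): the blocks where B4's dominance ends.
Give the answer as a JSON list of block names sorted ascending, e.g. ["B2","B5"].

idom tree: B1←B0 B2←B1 B3←B1 B4←B3 B5←B3 B6←B3 B7←B3 B8←B3
Dom at joins:
  B1: preds {B0,B5}: {B0} ∩ {B0,B1,B3,B5} = {B0}; idom=B0
  B6: preds {B4,B5}: {B0,B1,B3,B4} ∩ {B0,B1,B3,B5} = {B0,B1,B3}; idom=B3
  B7: preds {B3,B4,B6}: {B0,B1,B3} ∩ {B0,B1,B3,B4} ∩ {B0,B1,B3,B6} = {B0,B1,B3}; idom=B3
  B8: preds {B5,B7}: {B0,B1,B3,B5} ∩ {B0,B1,B3,B7} = {B0,B1,B3}; idom=B3

Frontier:
  B1←B0: walk · to B0
  B1←B5: walk B5→B3→B1 to B0
  B6←B4: walk B4 to B3
  B6←B5: walk B5 to B3
  B7←B3: walk · to B3
  B7←B4: walk B4 to B3
  B7←B6: walk B6 to B3
  B8←B5: walk B5 to B3
  B8←B7: walk B7 to B3
  B0: DF=∅
  B1: DF={B1}
  B2: DF=∅
  B3: DF={B1}
  B4: DF={B6,B7}
  B5: DF={B1,B6,B8}
  B6: DF={B7}
  B7: DF={B8}
  B8: DF=∅

DF(B4) = ["B6", "B7"]

Answer: ["B6", "B7"]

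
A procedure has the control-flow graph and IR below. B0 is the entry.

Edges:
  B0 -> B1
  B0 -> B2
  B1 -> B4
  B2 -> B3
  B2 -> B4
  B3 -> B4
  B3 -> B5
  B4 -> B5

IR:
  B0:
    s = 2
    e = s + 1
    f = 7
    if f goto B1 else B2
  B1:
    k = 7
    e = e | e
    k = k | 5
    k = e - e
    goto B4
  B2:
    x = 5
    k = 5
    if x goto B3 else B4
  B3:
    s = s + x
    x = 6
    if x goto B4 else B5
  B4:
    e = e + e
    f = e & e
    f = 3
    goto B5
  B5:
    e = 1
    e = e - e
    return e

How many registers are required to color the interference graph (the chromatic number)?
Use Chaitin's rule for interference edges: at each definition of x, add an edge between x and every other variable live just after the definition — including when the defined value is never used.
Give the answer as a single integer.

Per-block:
  B0 def {e,f,s} use ∅
  B1 def {e,k} use {e}
  B2 def {k,x} use ∅
  B3 def {s,x} use {s,x}
  B4 def {e,f} use {e}
  B5 def {e} use ∅

Live sets:
  B0: in=∅ out={e,s}
  B1: in={e} out={e}
  B2: in={e,s} out={e,s,x}
  B3: in={e,s,x} out={e}
  B4: in={e} out=∅
  B5: in=∅ out=∅

Interfere edges:
  e: {f,k,s,x}
  f: {e,s}
  k: {e,s,x}
  s: {e,f,k,x}
  x: {e,k,s}

Colouring:
  clique {e,k,s,x} ⇒ need ≥ 4
  4-colouring: r0={e}  r1={s}  r2={f,k}  r3={x}
  χ = 4

Answer: 4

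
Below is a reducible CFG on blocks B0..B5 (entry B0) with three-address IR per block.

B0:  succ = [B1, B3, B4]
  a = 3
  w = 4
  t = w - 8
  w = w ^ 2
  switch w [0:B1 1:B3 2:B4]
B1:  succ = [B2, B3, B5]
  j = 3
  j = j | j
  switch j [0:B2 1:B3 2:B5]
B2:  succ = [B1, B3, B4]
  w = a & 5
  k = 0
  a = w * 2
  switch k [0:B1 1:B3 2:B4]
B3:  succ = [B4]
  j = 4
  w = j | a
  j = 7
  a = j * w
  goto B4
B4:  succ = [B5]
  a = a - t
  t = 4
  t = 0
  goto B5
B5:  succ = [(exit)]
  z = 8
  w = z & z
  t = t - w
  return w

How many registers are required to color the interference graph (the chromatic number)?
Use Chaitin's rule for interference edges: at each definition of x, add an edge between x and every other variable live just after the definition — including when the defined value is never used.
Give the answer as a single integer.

def/use:
  B0 def {a,t,w} use ∅
  B1 def {j} use ∅
  B2 def {a,k,w} use {a}
  B3 def {a,j,w} use {a}
  B4 def {a,t} use {a,t}
  B5 def {t,w,z} use {t}

Live sets:
  live B0: ∅→{a,t}
  live B1: {a,t}→{a,t}
  live B2: {a,t}→{a,t}
  live B3: {a,t}→{a,t}
  live B4: {a,t}→{t}
  live B5: {t}→∅

Interfere edges:
  a: {j,k,t,w}
  j: {a,t,w}
  k: {a,t,w}
  t: {a,j,k,w,z}
  w: {a,j,k,t}
  z: {t}

Colouring:
  lower bound: {a,j,t,w} mutually conflict ⇒ χ ≥ 4
  assign a→R1 j→R3 k→R3 t→R0 w→R2 z→R1 — no edge inside a register ⇒ χ ≤ 4
  χ = 4

Answer: 4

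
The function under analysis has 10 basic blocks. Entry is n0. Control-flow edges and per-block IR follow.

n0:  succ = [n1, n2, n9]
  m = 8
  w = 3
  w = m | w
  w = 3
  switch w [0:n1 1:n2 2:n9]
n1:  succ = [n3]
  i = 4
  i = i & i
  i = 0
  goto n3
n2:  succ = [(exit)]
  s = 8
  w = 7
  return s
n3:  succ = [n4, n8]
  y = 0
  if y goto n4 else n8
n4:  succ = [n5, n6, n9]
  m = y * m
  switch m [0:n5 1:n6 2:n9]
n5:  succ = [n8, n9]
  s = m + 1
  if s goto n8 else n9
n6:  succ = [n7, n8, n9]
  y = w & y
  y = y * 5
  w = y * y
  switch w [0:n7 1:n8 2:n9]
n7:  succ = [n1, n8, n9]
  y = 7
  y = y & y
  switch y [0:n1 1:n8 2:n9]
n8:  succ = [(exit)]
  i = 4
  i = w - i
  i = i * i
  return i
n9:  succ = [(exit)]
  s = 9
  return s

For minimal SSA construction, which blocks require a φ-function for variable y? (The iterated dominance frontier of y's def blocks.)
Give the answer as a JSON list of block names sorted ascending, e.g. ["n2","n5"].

Answer: ["n1", "n8", "n9"]

Analysis:
idom tree: n1←n0 n2←n0 n3←n1 n4←n3 n5←n4 n6←n4 n7←n6 n8←n3 n9←n0
Dom∩ at merges:
  n1: preds {n0,n7}: {n0} ∩ {n0,n1,n3,n4,n6,n7} = {n0}; idom=n0
  n8: preds {n3,n5,n6,n7}: {n0,n1,n3} ∩ {n0,n1,n3,n4,n5} ∩ {n0,n1,n3,n4,n6} ∩ {n0,n1,n3,n4,n6,n7} = {n0,n1,n3}; idom=n3
  n9: preds {n0,n4,n5,n6,n7}: {n0} ∩ {n0,n1,n3,n4} ∩ {n0,n1,n3,n4,n5} ∩ {n0,n1,n3,n4,n6} ∩ {n0,n1,n3,n4,n6,n7} = {n0}; idom=n0

Frontier:
  join n1 pred n0: · stop@n0
  join n1 pred n7: n7→n6→n4→n3→n1 stop@n0
  join n8 pred n3: · stop@n3
  join n8 pred n5: n5→n4 stop@n3
  join n8 pred n6: n6→n4 stop@n3
  join n8 pred n7: n7→n6→n4 stop@n3
  join n9 pred n0: · stop@n0
  join n9 pred n4: n4→n3→n1 stop@n0
  join n9 pred n5: n5→n4→n3→n1 stop@n0
  join n9 pred n6: n6→n4→n3→n1 stop@n0
  join n9 pred n7: n7→n6→n4→n3→n1 stop@n0
  DF(n0)=∅
  DF(n1)={n1,n9}
  DF(n2)=∅
  DF(n3)={n1,n9}
  DF(n4)={n1,n8,n9}
  DF(n5)={n8,n9}
  DF(n6)={n1,n8,n9}
  DF(n7)={n1,n8,n9}
  DF(n8)=∅
  DF(n9)=∅

φ for y: defs {n3,n6,n7}
  DF⁺ = {n1,n8,n9}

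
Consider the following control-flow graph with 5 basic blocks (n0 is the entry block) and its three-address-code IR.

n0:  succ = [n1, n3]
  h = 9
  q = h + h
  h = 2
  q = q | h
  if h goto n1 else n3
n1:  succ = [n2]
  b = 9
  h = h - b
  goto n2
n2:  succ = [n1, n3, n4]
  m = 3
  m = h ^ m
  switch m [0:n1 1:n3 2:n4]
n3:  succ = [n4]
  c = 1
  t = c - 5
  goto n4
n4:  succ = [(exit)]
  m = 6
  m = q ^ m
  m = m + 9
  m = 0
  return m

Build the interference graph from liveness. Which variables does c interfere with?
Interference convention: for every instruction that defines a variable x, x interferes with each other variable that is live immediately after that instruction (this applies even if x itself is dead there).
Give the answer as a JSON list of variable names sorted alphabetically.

Answer: ["q"]

Derivation:
Per-block:
  n0 def {h,q} use ∅
  n1 def {b,h} use {h}
  n2 def {m} use {h}
  n3 def {c,t} use ∅
  n4 def {m} use {q}

Liveness:
  n0 li=∅ lo={h,q}
  n1 li={h,q} lo={h,q}
  n2 li={h,q} lo={h,q}
  n3 li={q} lo={q}
  n4 li={q} lo=∅

Conflict graph:
  b: {h,q}
  c: {q}
  h: {b,m,q}
  m: {h,q}
  q: {b,c,h,m,t}
  t: {q}

N(c) = ["q"]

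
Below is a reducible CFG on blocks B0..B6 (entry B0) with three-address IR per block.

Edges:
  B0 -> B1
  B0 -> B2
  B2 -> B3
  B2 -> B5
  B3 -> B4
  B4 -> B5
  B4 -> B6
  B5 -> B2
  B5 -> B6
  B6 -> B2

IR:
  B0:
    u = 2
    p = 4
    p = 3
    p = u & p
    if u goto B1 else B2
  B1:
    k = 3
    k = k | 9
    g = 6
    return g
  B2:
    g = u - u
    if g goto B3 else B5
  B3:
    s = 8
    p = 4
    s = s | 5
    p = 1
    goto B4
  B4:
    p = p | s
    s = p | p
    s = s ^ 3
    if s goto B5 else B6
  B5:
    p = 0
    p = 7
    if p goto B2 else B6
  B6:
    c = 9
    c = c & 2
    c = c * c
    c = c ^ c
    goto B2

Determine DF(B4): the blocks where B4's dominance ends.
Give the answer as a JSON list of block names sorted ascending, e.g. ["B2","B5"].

Answer: ["B5", "B6"]

Analysis:
idom tree: B1←B0 B2←B0 B3←B2 B4←B3 B5←B2 B6←B2
Dom at joins:
  B2: preds {B0,B5,B6}: {B0} ∩ {B0,B2,B5} ∩ {B0,B2,B6} = {B0}; idom=B0
  B5: preds {B2,B4}: {B0,B2} ∩ {B0,B2,B3,B4} = {B0,B2}; idom=B2
  B6: preds {B4,B5}: {B0,B2,B3,B4} ∩ {B0,B2,B5} = {B0,B2}; idom=B2

DF derivation:
  B2←B0: walk · to B0
  B2←B5: walk B5→B2 to B0
  B2←B6: walk B6→B2 to B0
  B5←B2: walk · to B2
  B5←B4: walk B4→B3 to B2
  B6←B4: walk B4→B3 to B2
  B6←B5: walk B5 to B2
  B0 → ∅
  B1 → ∅
  B2 → {B2}
  B3 → {B5,B6}
  B4 → {B5,B6}
  B5 → {B2,B6}
  B6 → {B2}

DF(B4) = ["B5", "B6"]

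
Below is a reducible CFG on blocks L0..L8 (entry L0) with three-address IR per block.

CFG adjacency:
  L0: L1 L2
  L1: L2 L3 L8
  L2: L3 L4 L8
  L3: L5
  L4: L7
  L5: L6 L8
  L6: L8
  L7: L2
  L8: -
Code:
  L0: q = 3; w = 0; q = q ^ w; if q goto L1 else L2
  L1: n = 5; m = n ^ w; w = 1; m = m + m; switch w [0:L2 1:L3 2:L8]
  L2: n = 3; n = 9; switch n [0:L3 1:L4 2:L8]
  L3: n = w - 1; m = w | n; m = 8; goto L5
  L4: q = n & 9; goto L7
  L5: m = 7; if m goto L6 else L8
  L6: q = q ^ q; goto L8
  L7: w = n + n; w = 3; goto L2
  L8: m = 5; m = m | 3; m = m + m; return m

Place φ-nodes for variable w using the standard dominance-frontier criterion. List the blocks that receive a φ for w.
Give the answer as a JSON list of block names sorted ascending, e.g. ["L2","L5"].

Answer: ["L2", "L3", "L8"]

Derivation:
idom tree: L1←L0 L2←L0 L3←L0 L4←L2 L5←L3 L6←L5 L7←L4 L8←L0
Dom∩ at merges:
  L2: preds {L0,L1,L7}: {L0} ∩ {L0,L1} ∩ {L0,L2,L4,L7} = {L0}; idom=L0
  L3: preds {L1,L2}: {L0,L1} ∩ {L0,L2} = {L0}; idom=L0
  L8: preds {L1,L2,L5,L6}: {L0,L1} ∩ {L0,L2} ∩ {L0,L3,L5} ∩ {L0,L3,L5,L6} = {L0}; idom=L0

DF derivation:
  join L2 pred L0: · stop@L0
  join L2 pred L1: L1 stop@L0
  join L2 pred L7: L7→L4→L2 stop@L0
  join L3 pred L1: L1 stop@L0
  join L3 pred L2: L2 stop@L0
  join L8 pred L1: L1 stop@L0
  join L8 pred L2: L2 stop@L0
  join L8 pred L5: L5→L3 stop@L0
  join L8 pred L6: L6→L5→L3 stop@L0
  L0: DF=∅
  L1: DF={L2,L3,L8}
  L2: DF={L2,L3,L8}
  L3: DF={L8}
  L4: DF={L2}
  L5: DF={L8}
  L6: DF={L8}
  L7: DF={L2}
  L8: DF=∅

φ for w: defs {L0,L1,L7}
  DF⁺ = {L2,L3,L8}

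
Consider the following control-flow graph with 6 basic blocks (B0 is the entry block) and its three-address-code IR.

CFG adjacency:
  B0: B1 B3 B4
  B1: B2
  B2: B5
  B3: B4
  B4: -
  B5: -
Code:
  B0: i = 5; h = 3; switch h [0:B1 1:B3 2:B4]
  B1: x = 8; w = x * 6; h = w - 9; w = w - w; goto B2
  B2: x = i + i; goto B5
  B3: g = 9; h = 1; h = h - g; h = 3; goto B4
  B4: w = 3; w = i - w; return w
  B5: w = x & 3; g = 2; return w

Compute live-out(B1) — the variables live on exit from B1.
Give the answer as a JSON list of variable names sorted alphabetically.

Answer: ["i"]

Working:
Per-block:
  B0: {h,i} / ∅
  B1: {h,w,x} / ∅
  B2: {x} / {i}
  B3: {g,h} / ∅
  B4: {w} / {i}
  B5: {g,w} / {x}

Backward fixpoint:
  B0 li=∅ lo={i}
  B1 li={i} lo={i}
  B2 li={i} lo={x}
  B3 li={i} lo={i}
  B4 li={i} lo=∅
  B5 li={x} lo=∅

live-out(B1) = ["i"]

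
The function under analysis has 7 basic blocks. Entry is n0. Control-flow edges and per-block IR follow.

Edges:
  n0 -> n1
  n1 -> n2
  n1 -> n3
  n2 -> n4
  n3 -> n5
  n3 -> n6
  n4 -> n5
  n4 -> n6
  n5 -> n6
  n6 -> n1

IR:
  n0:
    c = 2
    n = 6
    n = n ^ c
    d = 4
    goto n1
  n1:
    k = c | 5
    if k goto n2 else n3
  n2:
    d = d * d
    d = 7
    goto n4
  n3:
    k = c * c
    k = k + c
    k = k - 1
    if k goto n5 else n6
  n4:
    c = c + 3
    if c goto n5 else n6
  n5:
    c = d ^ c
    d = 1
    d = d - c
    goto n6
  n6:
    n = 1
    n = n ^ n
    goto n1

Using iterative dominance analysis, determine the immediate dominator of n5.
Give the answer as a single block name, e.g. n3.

Answer: n1

Working:
idom tree: n1←n0 n2←n1 n3←n1 n4←n2 n5←n1 n6←n1
Dom∩ at merges:
  n1: preds {n0,n6}: {n0} ∩ {n0,n1,n6} = {n0}; idom=n0
  n5: preds {n3,n4}: {n0,n1,n3} ∩ {n0,n1,n2,n4} = {n0,n1}; idom=n1
  n6: preds {n3,n4,n5}: {n0,n1,n3} ∩ {n0,n1,n2,n4} ∩ {n0,n1,n5} = {n0,n1}; idom=n1

idom(n5) = n1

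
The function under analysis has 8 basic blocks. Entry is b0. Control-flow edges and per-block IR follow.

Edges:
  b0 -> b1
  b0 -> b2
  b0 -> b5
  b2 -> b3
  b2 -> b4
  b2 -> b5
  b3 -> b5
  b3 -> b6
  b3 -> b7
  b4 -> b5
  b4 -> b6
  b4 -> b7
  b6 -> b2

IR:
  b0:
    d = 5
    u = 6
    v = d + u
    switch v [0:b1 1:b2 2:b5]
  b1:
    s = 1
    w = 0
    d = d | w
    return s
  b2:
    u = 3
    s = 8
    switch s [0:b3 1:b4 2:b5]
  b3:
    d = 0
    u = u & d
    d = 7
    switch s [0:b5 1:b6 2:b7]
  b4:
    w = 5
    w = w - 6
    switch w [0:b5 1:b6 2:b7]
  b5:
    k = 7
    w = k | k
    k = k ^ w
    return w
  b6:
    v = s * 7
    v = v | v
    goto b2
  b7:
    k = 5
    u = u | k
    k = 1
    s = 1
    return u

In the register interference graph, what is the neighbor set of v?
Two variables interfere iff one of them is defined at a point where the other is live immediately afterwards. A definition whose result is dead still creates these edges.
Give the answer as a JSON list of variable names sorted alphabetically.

Answer: ["d"]

Derivation:
Block summaries:
  b0 def {d,u,v} use ∅
  b1 def {d,s,w} use {d}
  b2 def {s,u} use ∅
  b3 def {d,u} use {s,u}
  b4 def {w} use ∅
  b5 def {k,w} use ∅
  b6 def {v} use {s}
  b7 def {k,s,u} use {u}

Live sets:
  b0: in=∅ out={d}
  b1: in={d} out=∅
  b2: in=∅ out={s,u}
  b3: in={s,u} out={s,u}
  b4: in={s,u} out={s,u}
  b5: in=∅ out=∅
  b6: in={s} out=∅
  b7: in={u} out=∅

Interfere edges:
  d: {s,u,v,w}
  k: {u,w}
  s: {d,u,w}
  u: {d,k,s,w}
  v: {d}
  w: {d,k,s,u}

N(v) = ["d"]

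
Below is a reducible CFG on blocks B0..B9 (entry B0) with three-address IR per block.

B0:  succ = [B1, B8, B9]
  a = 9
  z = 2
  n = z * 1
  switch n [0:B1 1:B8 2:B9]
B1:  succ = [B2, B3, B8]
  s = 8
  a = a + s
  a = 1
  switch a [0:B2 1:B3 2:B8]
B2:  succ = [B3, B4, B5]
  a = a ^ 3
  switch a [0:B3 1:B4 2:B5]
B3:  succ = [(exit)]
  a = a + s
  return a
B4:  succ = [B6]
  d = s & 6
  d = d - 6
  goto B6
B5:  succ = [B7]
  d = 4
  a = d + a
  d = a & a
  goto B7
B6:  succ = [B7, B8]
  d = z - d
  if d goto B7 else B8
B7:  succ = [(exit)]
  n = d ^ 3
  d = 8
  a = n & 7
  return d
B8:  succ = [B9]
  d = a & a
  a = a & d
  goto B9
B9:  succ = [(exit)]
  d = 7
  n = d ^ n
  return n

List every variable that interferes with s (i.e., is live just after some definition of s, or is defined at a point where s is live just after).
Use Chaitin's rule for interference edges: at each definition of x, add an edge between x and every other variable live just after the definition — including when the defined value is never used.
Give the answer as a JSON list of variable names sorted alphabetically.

Answer: ["a", "n", "z"]

Derivation:
Block summaries:
  B0: {a,n,z} / ∅
  B1: {a,s} / {a}
  B2: {a} / {a}
  B3: {a} / {a,s}
  B4: {d} / {s}
  B5: {a,d} / {a}
  B6: {d} / {d,z}
  B7: {a,d,n} / {d}
  B8: {a,d} / {a}
  B9: {d,n} / {n}

Liveness:
  live B0: ∅→{a,n,z}
  live B1: {a,n,z}→{a,n,s,z}
  live B2: {a,n,s,z}→{a,n,s,z}
  live B3: {a,s}→∅
  live B4: {a,n,s,z}→{a,d,n,z}
  live B5: {a}→{d}
  live B6: {a,d,n,z}→{a,d,n}
  live B7: {d}→∅
  live B8: {a,n}→{n}
  live B9: {n}→∅

Interference:
  a↔{d,n,s,z}
  d↔{a,n,z}
  n↔{a,d,s,z}
  s↔{a,n,z}
  z↔{a,d,n,s}

N(s) = ["a", "n", "z"]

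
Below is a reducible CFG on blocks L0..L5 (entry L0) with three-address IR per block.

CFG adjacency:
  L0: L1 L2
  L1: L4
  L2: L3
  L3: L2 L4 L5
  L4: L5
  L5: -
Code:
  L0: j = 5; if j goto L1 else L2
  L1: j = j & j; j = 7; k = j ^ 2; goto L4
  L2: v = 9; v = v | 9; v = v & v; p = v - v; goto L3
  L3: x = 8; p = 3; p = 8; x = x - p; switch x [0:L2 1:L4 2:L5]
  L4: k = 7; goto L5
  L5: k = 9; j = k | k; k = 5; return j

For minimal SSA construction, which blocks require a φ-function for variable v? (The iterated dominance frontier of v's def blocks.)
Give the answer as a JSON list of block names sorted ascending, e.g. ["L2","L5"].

idom tree: L1←L0 L2←L0 L3←L2 L4←L0 L5←L0
Dom at joins:
  L2: preds {L0,L3}: {L0} ∩ {L0,L2,L3} = {L0}; idom=L0
  L4: preds {L1,L3}: {L0,L1} ∩ {L0,L2,L3} = {L0}; idom=L0
  L5: preds {L3,L4}: {L0,L2,L3} ∩ {L0,L4} = {L0}; idom=L0

DF walk-up:
  L2←L0: walk · to L0
  L2←L3: walk L3→L2 to L0
  L4←L1: walk L1 to L0
  L4←L3: walk L3→L2 to L0
  L5←L3: walk L3→L2 to L0
  L5←L4: walk L4 to L0
  DF(L0)=∅
  DF(L1)={L4}
  DF(L2)={L2,L4,L5}
  DF(L3)={L2,L4,L5}
  DF(L4)={L5}
  DF(L5)=∅

φ for v: defs {L2}
  DF⁺ = {L2,L4,L5}

Answer: ["L2", "L4", "L5"]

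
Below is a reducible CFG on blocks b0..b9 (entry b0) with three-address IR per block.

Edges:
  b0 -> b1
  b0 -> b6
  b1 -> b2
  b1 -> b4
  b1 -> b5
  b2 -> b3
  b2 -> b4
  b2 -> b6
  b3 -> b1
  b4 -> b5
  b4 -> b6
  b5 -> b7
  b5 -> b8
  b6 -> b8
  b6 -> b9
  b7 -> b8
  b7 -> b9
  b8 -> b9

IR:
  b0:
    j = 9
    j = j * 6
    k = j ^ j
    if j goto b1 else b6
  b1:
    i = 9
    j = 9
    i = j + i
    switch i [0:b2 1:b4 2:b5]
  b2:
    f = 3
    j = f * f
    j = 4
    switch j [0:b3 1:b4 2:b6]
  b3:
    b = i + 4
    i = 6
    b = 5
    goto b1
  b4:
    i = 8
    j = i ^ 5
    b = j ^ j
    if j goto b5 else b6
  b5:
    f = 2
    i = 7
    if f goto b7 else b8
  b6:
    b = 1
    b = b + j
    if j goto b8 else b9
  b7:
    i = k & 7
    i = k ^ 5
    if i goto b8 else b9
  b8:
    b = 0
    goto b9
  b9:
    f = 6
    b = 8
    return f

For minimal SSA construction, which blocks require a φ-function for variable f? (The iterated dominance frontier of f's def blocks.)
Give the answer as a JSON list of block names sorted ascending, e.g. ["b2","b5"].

Answer: ["b1", "b4", "b5", "b6", "b8", "b9"]

Derivation:
idom tree: b1←b0 b2←b1 b3←b2 b4←b1 b5←b1 b6←b0 b7←b5 b8←b0 b9←b0
Dom at joins:
  b1: preds {b0,b3}: {b0} ∩ {b0,b1,b2,b3} = {b0}; idom=b0
  b4: preds {b1,b2}: {b0,b1} ∩ {b0,b1,b2} = {b0,b1}; idom=b1
  b5: preds {b1,b4}: {b0,b1} ∩ {b0,b1,b4} = {b0,b1}; idom=b1
  b6: preds {b0,b2,b4}: {b0} ∩ {b0,b1,b2} ∩ {b0,b1,b4} = {b0}; idom=b0
  b8: preds {b5,b6,b7}: {b0,b1,b5} ∩ {b0,b6} ∩ {b0,b1,b5,b7} = {b0}; idom=b0
  b9: preds {b6,b7,b8}: {b0,b6} ∩ {b0,b1,b5,b7} ∩ {b0,b8} = {b0}; idom=b0

DF derivation:
  b1←b0: walk · to b0
  b1←b3: walk b3→b2→b1 to b0
  b4←b1: walk · to b1
  b4←b2: walk b2 to b1
  b5←b1: walk · to b1
  b5←b4: walk b4 to b1
  b6←b0: walk · to b0
  b6←b2: walk b2→b1 to b0
  b6←b4: walk b4→b1 to b0
  b8←b5: walk b5→b1 to b0
  b8←b6: walk b6 to b0
  b8←b7: walk b7→b5→b1 to b0
  b9←b6: walk b6 to b0
  b9←b7: walk b7→b5→b1 to b0
  b9←b8: walk b8 to b0
  b0: DF=∅
  b1: DF={b1,b6,b8,b9}
  b2: DF={b1,b4,b6}
  b3: DF={b1}
  b4: DF={b5,b6}
  b5: DF={b8,b9}
  b6: DF={b8,b9}
  b7: DF={b8,b9}
  b8: DF={b9}
  b9: DF=∅

φ for f: defs {b2,b5,b9}
  DF⁺ = {b1,b4,b5,b6,b8,b9}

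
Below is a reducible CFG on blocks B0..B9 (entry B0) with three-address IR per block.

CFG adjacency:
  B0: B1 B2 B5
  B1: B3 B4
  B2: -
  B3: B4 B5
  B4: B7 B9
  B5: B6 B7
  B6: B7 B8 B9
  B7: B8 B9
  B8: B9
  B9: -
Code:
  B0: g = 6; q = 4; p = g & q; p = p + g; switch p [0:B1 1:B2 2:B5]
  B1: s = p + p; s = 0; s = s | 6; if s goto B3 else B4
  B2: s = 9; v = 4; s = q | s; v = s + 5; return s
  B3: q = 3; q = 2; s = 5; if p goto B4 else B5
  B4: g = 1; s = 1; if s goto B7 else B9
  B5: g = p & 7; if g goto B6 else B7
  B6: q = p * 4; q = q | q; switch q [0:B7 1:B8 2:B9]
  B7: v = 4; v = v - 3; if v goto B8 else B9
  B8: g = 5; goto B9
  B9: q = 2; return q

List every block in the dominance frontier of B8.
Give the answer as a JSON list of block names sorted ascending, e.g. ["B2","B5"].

Answer: ["B9"]

Derivation:
idom tree: B1←B0 B2←B0 B3←B1 B4←B1 B5←B0 B6←B5 B7←B0 B8←B0 B9←B0
Join-block Dom:
  B4: preds {B1,B3}: {B0,B1} ∩ {B0,B1,B3} = {B0,B1}; idom=B1
  B5: preds {B0,B3}: {B0} ∩ {B0,B1,B3} = {B0}; idom=B0
  B7: preds {B4,B5,B6}: {B0,B1,B4} ∩ {B0,B5} ∩ {B0,B5,B6} = {B0}; idom=B0
  B8: preds {B6,B7}: {B0,B5,B6} ∩ {B0,B7} = {B0}; idom=B0
  B9: preds {B4,B6,B7,B8}: {B0,B1,B4} ∩ {B0,B5,B6} ∩ {B0,B7} ∩ {B0,B8} = {B0}; idom=B0

DF walk-up:
  B4←B1: walk · to B1
  B4←B3: walk B3 to B1
  B5←B0: walk · to B0
  B5←B3: walk B3→B1 to B0
  B7←B4: walk B4→B1 to B0
  B7←B5: walk B5 to B0
  B7←B6: walk B6→B5 to B0
  B8←B6: walk B6→B5 to B0
  B8←B7: walk B7 to B0
  B9←B4: walk B4→B1 to B0
  B9←B6: walk B6→B5 to B0
  B9←B7: walk B7 to B0
  B9←B8: walk B8 to B0
  DF(B0)=∅
  DF(B1)={B5,B7,B9}
  DF(B2)=∅
  DF(B3)={B4,B5}
  DF(B4)={B7,B9}
  DF(B5)={B7,B8,B9}
  DF(B6)={B7,B8,B9}
  DF(B7)={B8,B9}
  DF(B8)={B9}
  DF(B9)=∅

DF(B8) = ["B9"]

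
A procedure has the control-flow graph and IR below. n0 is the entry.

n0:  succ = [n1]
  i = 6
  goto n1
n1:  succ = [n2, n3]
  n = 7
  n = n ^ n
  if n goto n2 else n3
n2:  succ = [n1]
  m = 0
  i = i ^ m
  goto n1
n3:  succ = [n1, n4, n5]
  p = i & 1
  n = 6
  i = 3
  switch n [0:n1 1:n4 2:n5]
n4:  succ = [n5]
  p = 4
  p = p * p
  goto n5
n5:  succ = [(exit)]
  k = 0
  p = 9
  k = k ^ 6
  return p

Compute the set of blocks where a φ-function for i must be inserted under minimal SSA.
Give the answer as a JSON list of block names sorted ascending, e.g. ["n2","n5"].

Answer: ["n1"]

Working:
idom tree: n1←n0 n2←n1 n3←n1 n4←n3 n5←n3
Dom∩ at merges:
  n1: preds {n0,n2,n3}: {n0} ∩ {n0,n1,n2} ∩ {n0,n1,n3} = {n0}; idom=n0
  n5: preds {n3,n4}: {n0,n1,n3} ∩ {n0,n1,n3,n4} = {n0,n1,n3}; idom=n3

Frontier:
  join n1 pred n0: · stop@n0
  join n1 pred n2: n2→n1 stop@n0
  join n1 pred n3: n3→n1 stop@n0
  join n5 pred n3: · stop@n3
  join n5 pred n4: n4 stop@n3
  DF(n0)=∅
  DF(n1)={n1}
  DF(n2)={n1}
  DF(n3)={n1}
  DF(n4)={n5}
  DF(n5)=∅

φ for i: defs {n0,n2,n3}
  DF⁺ = {n1}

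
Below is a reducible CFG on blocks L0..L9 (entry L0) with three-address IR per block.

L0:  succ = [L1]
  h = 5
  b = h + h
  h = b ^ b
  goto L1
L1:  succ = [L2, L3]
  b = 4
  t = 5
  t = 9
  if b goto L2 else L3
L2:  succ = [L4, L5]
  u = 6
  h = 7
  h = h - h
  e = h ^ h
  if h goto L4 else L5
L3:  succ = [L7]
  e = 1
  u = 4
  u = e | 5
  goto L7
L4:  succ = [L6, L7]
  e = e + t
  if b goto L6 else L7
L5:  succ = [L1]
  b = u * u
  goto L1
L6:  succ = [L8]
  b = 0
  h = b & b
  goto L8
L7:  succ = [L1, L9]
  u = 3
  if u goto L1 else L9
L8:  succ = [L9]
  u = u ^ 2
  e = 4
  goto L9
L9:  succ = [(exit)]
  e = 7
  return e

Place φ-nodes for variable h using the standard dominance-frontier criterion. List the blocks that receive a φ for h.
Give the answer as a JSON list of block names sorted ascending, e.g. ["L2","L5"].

Answer: ["L1", "L7", "L9"]

Derivation:
idom tree: L1←L0 L2←L1 L3←L1 L4←L2 L5←L2 L6←L4 L7←L1 L8←L6 L9←L1
Join-block Dom:
  L1: preds {L0,L5,L7}: {L0} ∩ {L0,L1,L2,L5} ∩ {L0,L1,L7} = {L0}; idom=L0
  L7: preds {L3,L4}: {L0,L1,L3} ∩ {L0,L1,L2,L4} = {L0,L1}; idom=L1
  L9: preds {L7,L8}: {L0,L1,L7} ∩ {L0,L1,L2,L4,L6,L8} = {L0,L1}; idom=L1

Frontier:
  join L1 pred L0: · stop@L0
  join L1 pred L5: L5→L2→L1 stop@L0
  join L1 pred L7: L7→L1 stop@L0
  join L7 pred L3: L3 stop@L1
  join L7 pred L4: L4→L2 stop@L1
  join L9 pred L7: L7 stop@L1
  join L9 pred L8: L8→L6→L4→L2 stop@L1
  DF(L0)=∅
  DF(L1)={L1}
  DF(L2)={L1,L7,L9}
  DF(L3)={L7}
  DF(L4)={L7,L9}
  DF(L5)={L1}
  DF(L6)={L9}
  DF(L7)={L1,L9}
  DF(L8)={L9}
  DF(L9)=∅

φ for h: defs {L0,L2,L6}
  DF⁺ = {L1,L7,L9}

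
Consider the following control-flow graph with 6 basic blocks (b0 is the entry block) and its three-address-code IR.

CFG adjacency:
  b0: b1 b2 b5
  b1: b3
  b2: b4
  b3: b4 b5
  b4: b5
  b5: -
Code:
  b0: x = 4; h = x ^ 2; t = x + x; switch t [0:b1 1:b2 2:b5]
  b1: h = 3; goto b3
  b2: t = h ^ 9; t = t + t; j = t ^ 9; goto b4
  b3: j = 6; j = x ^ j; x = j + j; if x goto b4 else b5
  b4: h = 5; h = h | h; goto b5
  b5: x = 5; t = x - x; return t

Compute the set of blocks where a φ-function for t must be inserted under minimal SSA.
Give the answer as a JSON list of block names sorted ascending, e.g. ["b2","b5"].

Answer: ["b4", "b5"]

Analysis:
idom tree: b1←b0 b2←b0 b3←b1 b4←b0 b5←b0
Dom∩ at merges:
  b4: preds {b2,b3}: {b0,b2} ∩ {b0,b1,b3} = {b0}; idom=b0
  b5: preds {b0,b3,b4}: {b0} ∩ {b0,b1,b3} ∩ {b0,b4} = {b0}; idom=b0

DF derivation:
  join b4 pred b2: b2 stop@b0
  join b4 pred b3: b3→b1 stop@b0
  join b5 pred b0: · stop@b0
  join b5 pred b3: b3→b1 stop@b0
  join b5 pred b4: b4 stop@b0
  DF(b0)=∅
  DF(b1)={b4,b5}
  DF(b2)={b4}
  DF(b3)={b4,b5}
  DF(b4)={b5}
  DF(b5)=∅

φ for t: defs {b0,b2,b5}
  DF⁺ = {b4,b5}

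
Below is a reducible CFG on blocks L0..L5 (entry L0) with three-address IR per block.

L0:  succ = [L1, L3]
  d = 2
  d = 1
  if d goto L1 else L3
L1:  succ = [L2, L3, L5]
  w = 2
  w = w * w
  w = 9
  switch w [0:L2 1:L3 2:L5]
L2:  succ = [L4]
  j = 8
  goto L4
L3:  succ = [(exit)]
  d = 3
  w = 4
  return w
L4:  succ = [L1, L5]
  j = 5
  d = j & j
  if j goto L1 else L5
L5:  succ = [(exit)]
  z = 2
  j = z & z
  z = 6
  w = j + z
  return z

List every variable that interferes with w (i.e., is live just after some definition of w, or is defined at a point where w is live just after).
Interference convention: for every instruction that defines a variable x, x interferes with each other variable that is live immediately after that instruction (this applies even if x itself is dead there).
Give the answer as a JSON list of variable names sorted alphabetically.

Answer: ["z"]

Derivation:
Block summaries:
  L0: def={d} ue=∅
  L1: def={w} ue=∅
  L2: def={j} ue=∅
  L3: def={d,w} ue=∅
  L4: def={d,j} ue=∅
  L5: def={j,w,z} ue=∅

Backward fixpoint:
  L0 li=∅ lo=∅
  L1 li=∅ lo=∅
  L2 li=∅ lo=∅
  L3 li=∅ lo=∅
  L4 li=∅ lo=∅
  L5 li=∅ lo=∅

Conflict graph:
  d — {j}
  j — {d,z}
  w — {z}
  z — {j,w}

N(w) = ["z"]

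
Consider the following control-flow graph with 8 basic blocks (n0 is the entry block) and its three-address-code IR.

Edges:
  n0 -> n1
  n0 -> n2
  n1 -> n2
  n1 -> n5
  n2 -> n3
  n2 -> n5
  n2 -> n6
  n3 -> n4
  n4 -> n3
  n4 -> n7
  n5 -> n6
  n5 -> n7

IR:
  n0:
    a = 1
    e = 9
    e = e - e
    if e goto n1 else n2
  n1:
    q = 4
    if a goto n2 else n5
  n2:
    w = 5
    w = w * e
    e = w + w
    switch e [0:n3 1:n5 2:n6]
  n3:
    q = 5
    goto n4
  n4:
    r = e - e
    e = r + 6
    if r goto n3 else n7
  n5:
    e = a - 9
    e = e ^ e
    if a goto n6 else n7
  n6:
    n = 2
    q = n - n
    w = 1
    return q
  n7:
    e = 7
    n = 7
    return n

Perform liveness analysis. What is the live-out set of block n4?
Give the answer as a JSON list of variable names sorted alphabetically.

Answer: ["e"]

Derivation:
def/use:
  n0: {a,e} / ∅
  n1: {q} / {a}
  n2: {e,w} / {e}
  n3: {q} / ∅
  n4: {e,r} / {e}
  n5: {e} / {a}
  n6: {n,q,w} / ∅
  n7: {e,n} / ∅

Liveness:
  n0: in=∅ out={a,e}
  n1: in={a,e} out={a,e}
  n2: in={a,e} out={a,e}
  n3: in={e} out={e}
  n4: in={e} out={e}
  n5: in={a} out=∅
  n6: in=∅ out=∅
  n7: in=∅ out=∅

live-out(n4) = ["e"]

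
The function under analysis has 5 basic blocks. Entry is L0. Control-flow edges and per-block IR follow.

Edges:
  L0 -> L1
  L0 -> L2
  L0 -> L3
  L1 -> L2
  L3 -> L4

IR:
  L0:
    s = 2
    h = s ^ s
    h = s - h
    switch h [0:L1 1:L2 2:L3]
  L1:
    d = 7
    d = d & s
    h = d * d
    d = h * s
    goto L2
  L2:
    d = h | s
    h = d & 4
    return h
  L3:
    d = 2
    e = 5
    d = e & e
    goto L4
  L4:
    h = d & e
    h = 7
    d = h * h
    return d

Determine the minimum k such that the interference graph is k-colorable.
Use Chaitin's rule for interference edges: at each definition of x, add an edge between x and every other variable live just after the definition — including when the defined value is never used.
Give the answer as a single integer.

def/use:
  L0 def {h,s} use ∅
  L1 def {d,h} use {s}
  L2 def {d,h} use {h,s}
  L3 def {d,e} use ∅
  L4 def {d,h} use {d,e}

Live sets:
  live L0: ∅→{h,s}
  live L1: {s}→{h,s}
  live L2: {h,s}→∅
  live L3: ∅→{d,e}
  live L4: {d,e}→∅

Interfere edges:
  d↔{e,h,s}
  e↔{d}
  h↔{d,s}
  s↔{d,h}

Colouring:
  {d,h,s} pairwise interfere (3-clique) ⇒ χ ≥ 3
  3-colouring: r0={d}  r1={e,h}  r2={s}
  χ = 3

Answer: 3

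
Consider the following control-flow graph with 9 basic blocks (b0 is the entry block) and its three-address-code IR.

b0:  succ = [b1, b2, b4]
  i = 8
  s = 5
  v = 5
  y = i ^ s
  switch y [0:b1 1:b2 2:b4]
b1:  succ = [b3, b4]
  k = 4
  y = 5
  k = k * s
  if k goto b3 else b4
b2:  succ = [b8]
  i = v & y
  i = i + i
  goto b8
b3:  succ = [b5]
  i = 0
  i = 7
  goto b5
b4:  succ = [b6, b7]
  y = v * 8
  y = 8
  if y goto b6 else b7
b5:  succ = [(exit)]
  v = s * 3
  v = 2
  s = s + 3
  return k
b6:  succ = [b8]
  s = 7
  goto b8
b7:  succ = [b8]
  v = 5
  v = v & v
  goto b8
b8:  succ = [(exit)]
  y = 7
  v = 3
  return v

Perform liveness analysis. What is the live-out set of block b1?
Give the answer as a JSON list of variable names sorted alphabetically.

Answer: ["k", "s", "v"]

Working:
Per-block:
  b0 def {i,s,v,y} use ∅
  b1 def {k,y} use {s}
  b2 def {i} use {v,y}
  b3 def {i} use ∅
  b4 def {y} use {v}
  b5 def {s,v} use {k,s}
  b6 def {s} use ∅
  b7 def {v} use ∅
  b8 def {v,y} use ∅

Liveness:
  b0: in=∅ out={s,v,y}
  b1: in={s,v} out={k,s,v}
  b2: in={v,y} out=∅
  b3: in={k,s} out={k,s}
  b4: in={v} out=∅
  b5: in={k,s} out=∅
  b6: in=∅ out=∅
  b7: in=∅ out=∅
  b8: in=∅ out=∅

live-out(b1) = ["k", "s", "v"]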